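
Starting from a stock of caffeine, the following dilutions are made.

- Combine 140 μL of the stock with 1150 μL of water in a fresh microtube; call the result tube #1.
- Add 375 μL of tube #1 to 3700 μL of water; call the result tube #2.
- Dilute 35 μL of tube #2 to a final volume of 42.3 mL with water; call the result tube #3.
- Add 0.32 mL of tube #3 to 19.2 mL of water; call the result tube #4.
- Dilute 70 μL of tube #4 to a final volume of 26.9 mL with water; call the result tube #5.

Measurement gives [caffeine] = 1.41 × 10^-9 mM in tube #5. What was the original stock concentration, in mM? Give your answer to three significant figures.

Step 1: 140 μL + 1150 μL = 1290 μL total → factor 1290/140 = 9.2143
Step 2: 375 μL + 3700 μL = 4075 μL total → factor 4075/375 = 10.867
Step 3: 35 μL brought to 42.3 mL → factor 42300/35 = 1208.6
Step 4: 0.32 mL + 19.2 mL = 19.52 mL total → factor 19.52/0.32 = 61
Step 5: 70 μL brought to 26.9 mL → factor 26900/70 = 384.29
Overall dilution factor = 9.2143 × 10.867 × 1208.6 × 61 × 384.29 = 2.8367 × 10^9
Stock = 1.41 × 10^-9 mM × 2.8367 × 10^9 = 4.00 mM

4.00 mM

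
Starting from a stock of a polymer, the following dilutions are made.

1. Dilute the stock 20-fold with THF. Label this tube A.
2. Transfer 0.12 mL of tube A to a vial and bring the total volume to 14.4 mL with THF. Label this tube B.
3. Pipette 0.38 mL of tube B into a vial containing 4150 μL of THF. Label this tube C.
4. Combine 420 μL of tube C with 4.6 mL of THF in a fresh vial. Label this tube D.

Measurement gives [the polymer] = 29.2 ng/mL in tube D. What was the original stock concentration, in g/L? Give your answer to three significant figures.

Step 1: 20-fold → factor 20
Step 2: 0.12 mL brought to 14.4 mL → factor 14.4/0.12 = 120
Step 3: 0.38 mL + 4150 μL = 4.53 mL total → factor 4.53/0.38 = 11.921
Step 4: 420 μL + 4.6 mL = 5020 μL total → factor 5020/420 = 11.952
Overall dilution factor = 20 × 120 × 11.921 × 11.952 = 3.4196 × 10^5
Stock = 29.2 ng/mL × 3.4196 × 10^5 = 9.985 × 10^6 ng/mL = 9.99 g/L

9.99 g/L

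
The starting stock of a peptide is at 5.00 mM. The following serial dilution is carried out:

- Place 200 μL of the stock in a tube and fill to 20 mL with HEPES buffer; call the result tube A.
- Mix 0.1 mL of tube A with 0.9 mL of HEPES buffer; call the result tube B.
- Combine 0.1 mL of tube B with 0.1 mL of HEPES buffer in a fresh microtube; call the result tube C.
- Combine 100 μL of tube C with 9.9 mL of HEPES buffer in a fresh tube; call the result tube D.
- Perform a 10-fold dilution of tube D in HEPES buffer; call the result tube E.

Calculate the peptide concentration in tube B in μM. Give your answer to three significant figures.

Step 1: 200 μL brought to 20 mL → factor 20000/200 = 100
Step 2: 0.1 mL + 0.9 mL = 1 mL total → factor 1/0.1 = 10
Dilution factor through tube B = 100 × 10 = 1000
[tube B] = 5.00 mM / 1000 = 0.005000 mM = 5.00 μM

5.00 μM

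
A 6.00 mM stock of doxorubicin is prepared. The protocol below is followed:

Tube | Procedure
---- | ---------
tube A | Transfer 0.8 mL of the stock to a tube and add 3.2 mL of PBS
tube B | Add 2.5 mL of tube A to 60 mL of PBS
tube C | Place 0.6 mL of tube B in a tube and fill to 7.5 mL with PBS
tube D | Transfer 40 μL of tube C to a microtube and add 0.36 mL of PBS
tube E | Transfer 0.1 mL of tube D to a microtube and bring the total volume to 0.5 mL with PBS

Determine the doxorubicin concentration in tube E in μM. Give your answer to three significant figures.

0.0768 μM

Step 1: 0.8 mL + 3.2 mL = 4 mL total → factor 4/0.8 = 5
Step 2: 2.5 mL + 60 mL = 62.5 mL total → factor 62.5/2.5 = 25
Step 3: 0.6 mL brought to 7.5 mL → factor 7.5/0.6 = 12.5
Step 4: 40 μL + 0.36 mL = 400 μL total → factor 400/40 = 10
Step 5: 0.1 mL brought to 0.5 mL → factor 0.5/0.1 = 5
Overall dilution factor = 5 × 25 × 12.5 × 10 × 5 = 78125
Final = 6.00 mM / 78125 = 7.680 × 10^-5 mM = 0.0768 μM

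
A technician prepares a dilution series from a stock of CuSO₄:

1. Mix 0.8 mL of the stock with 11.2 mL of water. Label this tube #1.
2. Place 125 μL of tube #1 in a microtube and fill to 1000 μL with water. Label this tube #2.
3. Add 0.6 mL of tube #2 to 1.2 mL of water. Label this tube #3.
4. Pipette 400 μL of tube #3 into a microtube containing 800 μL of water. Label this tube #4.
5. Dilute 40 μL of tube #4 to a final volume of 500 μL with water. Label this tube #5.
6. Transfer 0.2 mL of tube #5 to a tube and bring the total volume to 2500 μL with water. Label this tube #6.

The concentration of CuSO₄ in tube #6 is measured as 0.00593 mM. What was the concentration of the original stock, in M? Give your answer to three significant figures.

Step 1: 0.8 mL + 11.2 mL = 12 mL total → factor 12/0.8 = 15
Step 2: 125 μL brought to 1000 μL → factor 1000/125 = 8
Step 3: 0.6 mL + 1.2 mL = 1.8 mL total → factor 1.8/0.6 = 3
Step 4: 400 μL + 800 μL = 1200 μL total → factor 1200/400 = 3
Step 5: 40 μL brought to 500 μL → factor 500/40 = 12.5
Step 6: 0.2 mL brought to 2500 μL → factor 2.5/0.2 = 12.5
Overall dilution factor = 15 × 8 × 3 × 3 × 12.5 × 12.5 = 1.6875 × 10^5
Stock = 0.00593 mM × 1.6875 × 10^5 = 1001 mM = 1.00 M

1.00 M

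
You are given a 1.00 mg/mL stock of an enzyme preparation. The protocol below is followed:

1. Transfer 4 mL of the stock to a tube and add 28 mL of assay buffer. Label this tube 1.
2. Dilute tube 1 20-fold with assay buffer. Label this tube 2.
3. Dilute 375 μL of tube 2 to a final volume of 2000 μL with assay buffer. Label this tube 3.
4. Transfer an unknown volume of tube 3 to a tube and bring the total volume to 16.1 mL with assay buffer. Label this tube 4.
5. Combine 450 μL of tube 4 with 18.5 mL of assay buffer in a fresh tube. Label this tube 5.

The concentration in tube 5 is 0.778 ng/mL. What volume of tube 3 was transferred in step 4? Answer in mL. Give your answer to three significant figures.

Step 1: 4 mL + 28 mL = 32 mL total → factor 32/4 = 8
Step 2: 20-fold → factor 20
Step 3: 375 μL brought to 2000 μL → factor 2000/375 = 5.3333
Step 4: v brought to 16.1 mL → factor = 16.1 mL/v
Step 5: 450 μL + 18.5 mL = 18950 μL total → factor 18950/450 = 42.111
Product of known-step factors = 35935
Overall factor = 1.00 mg/mL / (0.778 ng/mL) = 1.2853 × 10^6
Step-4 factor = 1.2853 × 10^6 / 35935 = 35.769
v = 16.1 mL / 35.769 = 0.450 mL

0.450 mL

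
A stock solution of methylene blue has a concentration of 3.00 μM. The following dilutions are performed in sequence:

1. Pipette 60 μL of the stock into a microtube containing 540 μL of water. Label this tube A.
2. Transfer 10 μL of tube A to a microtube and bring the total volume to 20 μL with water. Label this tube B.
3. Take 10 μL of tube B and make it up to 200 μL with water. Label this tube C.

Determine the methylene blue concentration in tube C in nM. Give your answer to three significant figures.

Step 1: 60 μL + 540 μL = 600 μL total → factor 600/60 = 10
Step 2: 10 μL brought to 20 μL → factor 20/10 = 2
Step 3: 10 μL brought to 200 μL → factor 200/10 = 20
Overall dilution factor = 10 × 2 × 20 = 400
Final = 3.00 μM / 400 = 0.007500 μM = 7.50 nM

7.50 nM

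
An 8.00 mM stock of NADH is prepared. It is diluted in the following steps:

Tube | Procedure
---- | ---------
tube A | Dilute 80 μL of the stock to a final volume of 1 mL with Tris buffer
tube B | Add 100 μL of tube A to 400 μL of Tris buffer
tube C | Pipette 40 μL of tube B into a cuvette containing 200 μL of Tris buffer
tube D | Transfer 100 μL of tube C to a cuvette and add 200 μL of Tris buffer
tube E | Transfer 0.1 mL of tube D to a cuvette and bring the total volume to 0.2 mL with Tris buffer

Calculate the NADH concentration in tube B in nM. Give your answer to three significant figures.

1.28 × 10^5 nM

Step 1: 80 μL brought to 1 mL → factor 1000/80 = 12.5
Step 2: 100 μL + 400 μL = 500 μL total → factor 500/100 = 5
Dilution factor through tube B = 12.5 × 5 = 62.5
[tube B] = 8.00 mM / 62.5 = 0.1280 mM = 1.28 × 10^5 nM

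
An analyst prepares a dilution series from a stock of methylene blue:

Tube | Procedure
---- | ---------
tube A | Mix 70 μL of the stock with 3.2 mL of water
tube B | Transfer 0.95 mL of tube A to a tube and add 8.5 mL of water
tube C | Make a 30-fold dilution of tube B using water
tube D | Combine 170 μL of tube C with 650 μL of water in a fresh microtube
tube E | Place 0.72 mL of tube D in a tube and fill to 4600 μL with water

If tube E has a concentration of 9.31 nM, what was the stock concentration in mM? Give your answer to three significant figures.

Step 1: 70 μL + 3.2 mL = 3270 μL total → factor 3270/70 = 46.714
Step 2: 0.95 mL + 8.5 mL = 9.45 mL total → factor 9.45/0.95 = 9.9474
Step 3: 30-fold → factor 30
Step 4: 170 μL + 650 μL = 820 μL total → factor 820/170 = 4.8235
Step 5: 0.72 mL brought to 4600 μL → factor 4.6/0.72 = 6.3889
Overall dilution factor = 46.714 × 9.9474 × 30 × 4.8235 × 6.3889 = 4.2961 × 10^5
Stock = 9.31 nM × 4.2961 × 10^5 = 4.000 × 10^6 nM = 4.00 mM

4.00 mM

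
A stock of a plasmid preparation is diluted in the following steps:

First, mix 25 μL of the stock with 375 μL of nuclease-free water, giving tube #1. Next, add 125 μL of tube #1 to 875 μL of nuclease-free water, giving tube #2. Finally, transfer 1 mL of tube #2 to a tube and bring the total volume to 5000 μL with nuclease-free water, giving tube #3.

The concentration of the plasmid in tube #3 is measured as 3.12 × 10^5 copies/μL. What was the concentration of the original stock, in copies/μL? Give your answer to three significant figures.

2.00 × 10^8 copies/μL

Step 1: 25 μL + 375 μL = 400 μL total → factor 400/25 = 16
Step 2: 125 μL + 875 μL = 1000 μL total → factor 1000/125 = 8
Step 3: 1 mL brought to 5000 μL → factor 5/1 = 5
Overall dilution factor = 16 × 8 × 5 = 640
Stock = 3.12 × 10^5 copies/μL × 640 = 2.00 × 10^8 copies/μL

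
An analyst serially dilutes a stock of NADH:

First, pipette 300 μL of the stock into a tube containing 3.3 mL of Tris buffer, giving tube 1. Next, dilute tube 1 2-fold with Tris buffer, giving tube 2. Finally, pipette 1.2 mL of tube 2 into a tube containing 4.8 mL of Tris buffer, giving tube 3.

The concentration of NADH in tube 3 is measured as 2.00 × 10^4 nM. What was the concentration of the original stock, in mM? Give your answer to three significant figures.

Step 1: 300 μL + 3.3 mL = 3600 μL total → factor 3600/300 = 12
Step 2: 2-fold → factor 2
Step 3: 1.2 mL + 4.8 mL = 6 mL total → factor 6/1.2 = 5
Overall dilution factor = 12 × 2 × 5 = 120
Stock = 2.00 × 10^4 nM × 120 = 2.400 × 10^6 nM = 2.40 mM

2.40 mM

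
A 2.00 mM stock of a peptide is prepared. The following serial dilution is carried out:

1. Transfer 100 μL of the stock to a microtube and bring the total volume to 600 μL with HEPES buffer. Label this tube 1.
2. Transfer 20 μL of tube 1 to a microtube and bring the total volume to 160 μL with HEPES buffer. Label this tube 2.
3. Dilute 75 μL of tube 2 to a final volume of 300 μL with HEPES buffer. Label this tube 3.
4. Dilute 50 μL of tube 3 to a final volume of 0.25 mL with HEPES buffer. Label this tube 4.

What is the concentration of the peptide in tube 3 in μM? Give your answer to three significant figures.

Step 1: 100 μL brought to 600 μL → factor 600/100 = 6
Step 2: 20 μL brought to 160 μL → factor 160/20 = 8
Step 3: 75 μL brought to 300 μL → factor 300/75 = 4
Dilution factor through tube 3 = 6 × 8 × 4 = 192
[tube 3] = 2.00 mM / 192 = 0.01042 mM = 10.4 μM

10.4 μM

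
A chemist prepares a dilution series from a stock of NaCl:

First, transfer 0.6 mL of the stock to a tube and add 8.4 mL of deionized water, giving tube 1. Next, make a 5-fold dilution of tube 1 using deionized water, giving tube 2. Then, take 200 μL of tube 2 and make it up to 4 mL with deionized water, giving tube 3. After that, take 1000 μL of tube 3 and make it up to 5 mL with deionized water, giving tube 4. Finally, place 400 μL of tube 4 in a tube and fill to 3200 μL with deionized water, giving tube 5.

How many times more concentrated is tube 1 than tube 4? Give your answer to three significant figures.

500

Step 1: 0.6 mL + 8.4 mL = 9 mL total → factor 9/0.6 = 15
Step 2: 5-fold → factor 5
Step 3: 200 μL brought to 4 mL → factor 4000/200 = 20
Step 4: 1000 μL brought to 5 mL → factor 5000/1000 = 5
Dilution factor to tube 1 = 15; to tube 4 = 7500
[tube 1]/[tube 4] = (factor to tube 4)/(factor to tube 1) = 7500/15 = 500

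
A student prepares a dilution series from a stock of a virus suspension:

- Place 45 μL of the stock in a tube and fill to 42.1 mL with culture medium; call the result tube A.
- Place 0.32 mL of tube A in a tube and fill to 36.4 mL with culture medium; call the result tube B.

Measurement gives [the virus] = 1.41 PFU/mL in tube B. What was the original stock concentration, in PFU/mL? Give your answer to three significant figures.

1.50 × 10^5 PFU/mL

Step 1: 45 μL brought to 42.1 mL → factor 42100/45 = 935.56
Step 2: 0.32 mL brought to 36.4 mL → factor 36.4/0.32 = 113.75
Overall dilution factor = 935.56 × 113.75 = 1.0642 × 10^5
Stock = 1.41 PFU/mL × 1.0642 × 10^5 = 1.50 × 10^5 PFU/mL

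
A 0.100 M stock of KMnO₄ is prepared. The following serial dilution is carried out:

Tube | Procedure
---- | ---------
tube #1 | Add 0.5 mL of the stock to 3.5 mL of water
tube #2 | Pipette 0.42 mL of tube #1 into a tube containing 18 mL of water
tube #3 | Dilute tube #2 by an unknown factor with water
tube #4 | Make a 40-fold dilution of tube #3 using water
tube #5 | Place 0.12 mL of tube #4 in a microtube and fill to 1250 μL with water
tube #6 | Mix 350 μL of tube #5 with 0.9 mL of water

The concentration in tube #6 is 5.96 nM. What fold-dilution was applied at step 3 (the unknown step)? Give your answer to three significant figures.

Step 1: 0.5 mL + 3.5 mL = 4 mL total → factor 4/0.5 = 8
Step 2: 0.42 mL + 18 mL = 18.42 mL total → factor 18.42/0.42 = 43.857
Step 3: unknown factor x
Step 4: 40-fold → factor 40
Step 5: 0.12 mL brought to 1250 μL → factor 1.25/0.12 = 10.417
Step 6: 350 μL + 0.9 mL = 1250 μL total → factor 1250/350 = 3.5714
Product of known-step factors = 5.2211 × 10^5
Overall factor = 0.100 M / (5.96 nM) = 1.6779 × 10^7
x = 1.6779 × 10^7 / 5.2211 × 10^5 = 32.1

32.1-fold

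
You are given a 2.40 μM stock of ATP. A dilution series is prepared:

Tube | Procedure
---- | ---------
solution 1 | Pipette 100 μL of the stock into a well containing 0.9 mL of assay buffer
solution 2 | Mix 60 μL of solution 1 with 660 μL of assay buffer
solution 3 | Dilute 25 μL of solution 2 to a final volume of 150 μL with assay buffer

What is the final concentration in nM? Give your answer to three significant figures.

Step 1: 100 μL + 0.9 mL = 1000 μL total → factor 1000/100 = 10
Step 2: 60 μL + 660 μL = 720 μL total → factor 720/60 = 12
Step 3: 25 μL brought to 150 μL → factor 150/25 = 6
Overall dilution factor = 10 × 12 × 6 = 720
Final = 2.40 μM / 720 = 0.003333 μM = 3.33 nM

3.33 nM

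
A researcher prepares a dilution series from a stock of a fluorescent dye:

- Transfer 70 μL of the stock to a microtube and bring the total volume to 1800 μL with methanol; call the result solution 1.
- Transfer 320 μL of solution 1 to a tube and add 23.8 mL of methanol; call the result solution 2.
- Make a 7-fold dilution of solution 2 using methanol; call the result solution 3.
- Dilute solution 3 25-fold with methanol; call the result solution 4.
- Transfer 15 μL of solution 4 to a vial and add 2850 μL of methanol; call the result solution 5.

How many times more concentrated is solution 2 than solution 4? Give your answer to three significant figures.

175

Step 1: 70 μL brought to 1800 μL → factor 1800/70 = 25.714
Step 2: 320 μL + 23.8 mL = 24120 μL total → factor 24120/320 = 75.375
Step 3: 7-fold → factor 7
Step 4: 25-fold → factor 25
Dilution factor to solution 2 = 1938.2; to solution 4 = 3.3919 × 10^5
[solution 2]/[solution 4] = (factor to solution 4)/(factor to solution 2) = 3.3919 × 10^5/1938.2 = 175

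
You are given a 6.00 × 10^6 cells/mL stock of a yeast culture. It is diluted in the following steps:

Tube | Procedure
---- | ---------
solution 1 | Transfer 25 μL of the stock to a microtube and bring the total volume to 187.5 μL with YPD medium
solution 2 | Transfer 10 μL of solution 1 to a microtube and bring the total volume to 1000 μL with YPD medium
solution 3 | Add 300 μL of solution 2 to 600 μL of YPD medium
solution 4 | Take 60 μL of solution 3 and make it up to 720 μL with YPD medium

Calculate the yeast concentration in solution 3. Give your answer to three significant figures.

2.67 × 10^3 cells/mL

Step 1: 25 μL brought to 187.5 μL → factor 187.5/25 = 7.5
Step 2: 10 μL brought to 1000 μL → factor 1000/10 = 100
Step 3: 300 μL + 600 μL = 900 μL total → factor 900/300 = 3
Dilution factor through solution 3 = 7.5 × 100 × 3 = 2250
[solution 3] = 6.00 × 10^6 cells/mL / 2250 = 2.67 × 10^3 cells/mL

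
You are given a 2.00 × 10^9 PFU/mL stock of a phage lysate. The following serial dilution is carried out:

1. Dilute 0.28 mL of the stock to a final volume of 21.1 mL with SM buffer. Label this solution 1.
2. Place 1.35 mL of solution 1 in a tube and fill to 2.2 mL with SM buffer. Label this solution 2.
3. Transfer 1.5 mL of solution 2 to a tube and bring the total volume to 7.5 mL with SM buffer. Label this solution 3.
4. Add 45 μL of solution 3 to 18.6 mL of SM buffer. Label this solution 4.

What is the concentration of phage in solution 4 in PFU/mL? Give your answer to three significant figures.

Step 1: 0.28 mL brought to 21.1 mL → factor 21.1/0.28 = 75.357
Step 2: 1.35 mL brought to 2.2 mL → factor 2.2/1.35 = 1.6296
Step 3: 1.5 mL brought to 7.5 mL → factor 7.5/1.5 = 5
Step 4: 45 μL + 18.6 mL = 18645 μL total → factor 18645/45 = 414.33
Overall dilution factor = 75.357 × 1.6296 × 5 × 414.33 = 2.5441 × 10^5
Final = 2.00 × 10^9 PFU/mL / 2.5441 × 10^5 = 7.86 × 10^3 PFU/mL

7.86 × 10^3 PFU/mL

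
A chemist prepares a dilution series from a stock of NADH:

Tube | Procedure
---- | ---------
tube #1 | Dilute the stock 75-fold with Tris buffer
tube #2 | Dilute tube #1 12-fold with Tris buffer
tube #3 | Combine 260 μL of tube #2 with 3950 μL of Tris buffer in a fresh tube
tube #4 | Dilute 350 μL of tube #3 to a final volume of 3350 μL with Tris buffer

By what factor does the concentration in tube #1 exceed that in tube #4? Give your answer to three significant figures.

Step 1: 75-fold → factor 75
Step 2: 12-fold → factor 12
Step 3: 260 μL + 3950 μL = 4210 μL total → factor 4210/260 = 16.192
Step 4: 350 μL brought to 3350 μL → factor 3350/350 = 9.5714
Dilution factor to tube #1 = 75; to tube #4 = 1.3949 × 10^5
[tube #1]/[tube #4] = (factor to tube #4)/(factor to tube #1) = 1.3949 × 10^5/75 = 1.86 × 10^3

1.86 × 10^3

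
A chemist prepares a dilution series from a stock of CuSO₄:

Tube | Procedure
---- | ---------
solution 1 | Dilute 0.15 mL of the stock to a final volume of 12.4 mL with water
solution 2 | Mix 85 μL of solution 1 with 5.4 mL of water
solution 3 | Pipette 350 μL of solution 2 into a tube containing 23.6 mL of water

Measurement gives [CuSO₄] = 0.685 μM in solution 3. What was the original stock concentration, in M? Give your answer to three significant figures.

Step 1: 0.15 mL brought to 12.4 mL → factor 12.4/0.15 = 82.667
Step 2: 85 μL + 5.4 mL = 5485 μL total → factor 5485/85 = 64.529
Step 3: 350 μL + 23.6 mL = 23950 μL total → factor 23950/350 = 68.429
Overall dilution factor = 82.667 × 64.529 × 68.429 = 3.6503 × 10^5
Stock = 0.685 μM × 3.6503 × 10^5 = 2.500 × 10^5 μM = 0.250 M

0.250 M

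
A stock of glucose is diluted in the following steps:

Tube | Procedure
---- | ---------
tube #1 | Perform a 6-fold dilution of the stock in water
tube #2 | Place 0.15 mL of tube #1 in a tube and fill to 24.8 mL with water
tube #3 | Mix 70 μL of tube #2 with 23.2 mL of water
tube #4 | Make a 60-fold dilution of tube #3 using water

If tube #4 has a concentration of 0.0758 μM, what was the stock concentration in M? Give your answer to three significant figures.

Step 1: 6-fold → factor 6
Step 2: 0.15 mL brought to 24.8 mL → factor 24.8/0.15 = 165.33
Step 3: 70 μL + 23.2 mL = 23270 μL total → factor 23270/70 = 332.43
Step 4: 60-fold → factor 60
Overall dilution factor = 6 × 165.33 × 332.43 × 60 = 1.9786 × 10^7
Stock = 0.0758 μM × 1.9786 × 10^7 = 1.500 × 10^6 μM = 1.50 M

1.50 M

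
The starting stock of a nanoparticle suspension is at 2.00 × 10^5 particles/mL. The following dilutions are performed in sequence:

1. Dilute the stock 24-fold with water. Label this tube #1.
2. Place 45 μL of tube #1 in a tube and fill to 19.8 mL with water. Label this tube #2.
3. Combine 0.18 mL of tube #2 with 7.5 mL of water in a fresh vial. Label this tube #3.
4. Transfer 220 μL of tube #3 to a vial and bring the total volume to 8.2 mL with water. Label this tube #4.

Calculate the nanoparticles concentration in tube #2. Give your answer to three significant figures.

18.9 particles/mL

Step 1: 24-fold → factor 24
Step 2: 45 μL brought to 19.8 mL → factor 19800/45 = 440
Dilution factor through tube #2 = 24 × 440 = 10560
[tube #2] = 2.00 × 10^5 particles/mL / 10560 = 18.9 particles/mL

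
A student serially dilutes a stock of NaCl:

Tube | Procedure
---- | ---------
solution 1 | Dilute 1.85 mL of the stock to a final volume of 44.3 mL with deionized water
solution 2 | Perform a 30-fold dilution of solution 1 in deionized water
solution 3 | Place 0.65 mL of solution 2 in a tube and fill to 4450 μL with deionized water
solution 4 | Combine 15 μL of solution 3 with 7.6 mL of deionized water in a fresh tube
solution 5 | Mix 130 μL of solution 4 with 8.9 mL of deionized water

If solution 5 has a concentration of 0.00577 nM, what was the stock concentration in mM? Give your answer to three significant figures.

1.00 mM

Step 1: 1.85 mL brought to 44.3 mL → factor 44.3/1.85 = 23.946
Step 2: 30-fold → factor 30
Step 3: 0.65 mL brought to 4450 μL → factor 4.45/0.65 = 6.8462
Step 4: 15 μL + 7.6 mL = 7615 μL total → factor 7615/15 = 507.67
Step 5: 130 μL + 8.9 mL = 9030 μL total → factor 9030/130 = 69.462
Overall dilution factor = 23.946 × 30 × 6.8462 × 507.67 × 69.462 = 1.7343 × 10^8
Stock = 0.00577 nM × 1.7343 × 10^8 = 1.001 × 10^6 nM = 1.00 mM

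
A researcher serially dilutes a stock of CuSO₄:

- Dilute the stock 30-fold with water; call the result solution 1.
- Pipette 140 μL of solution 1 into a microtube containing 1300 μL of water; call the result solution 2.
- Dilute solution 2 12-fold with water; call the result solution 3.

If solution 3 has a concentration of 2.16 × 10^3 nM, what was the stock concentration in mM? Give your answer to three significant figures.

8.00 mM

Step 1: 30-fold → factor 30
Step 2: 140 μL + 1300 μL = 1440 μL total → factor 1440/140 = 10.286
Step 3: 12-fold → factor 12
Overall dilution factor = 30 × 10.286 × 12 = 3702.9
Stock = 2.16 × 10^3 nM × 3702.9 = 7.998 × 10^6 nM = 8.00 mM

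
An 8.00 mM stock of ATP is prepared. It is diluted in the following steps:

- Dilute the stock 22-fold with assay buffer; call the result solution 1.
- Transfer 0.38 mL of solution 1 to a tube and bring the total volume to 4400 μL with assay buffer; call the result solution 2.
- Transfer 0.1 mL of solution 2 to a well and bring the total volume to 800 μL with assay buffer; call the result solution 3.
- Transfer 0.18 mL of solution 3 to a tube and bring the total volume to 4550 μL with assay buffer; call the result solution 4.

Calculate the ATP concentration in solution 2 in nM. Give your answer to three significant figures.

3.14 × 10^4 nM

Step 1: 22-fold → factor 22
Step 2: 0.38 mL brought to 4400 μL → factor 4.4/0.38 = 11.579
Dilution factor through solution 2 = 22 × 11.579 = 254.74
[solution 2] = 8.00 mM / 254.74 = 0.03140 mM = 3.14 × 10^4 nM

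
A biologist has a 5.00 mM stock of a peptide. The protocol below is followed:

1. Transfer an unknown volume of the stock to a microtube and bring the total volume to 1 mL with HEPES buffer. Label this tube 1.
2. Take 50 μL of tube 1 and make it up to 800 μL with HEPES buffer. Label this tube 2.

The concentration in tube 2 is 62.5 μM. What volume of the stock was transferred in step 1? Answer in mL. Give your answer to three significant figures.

0.200 mL

Step 1: v brought to 1 mL → factor = 1 mL/v
Step 2: 50 μL brought to 800 μL → factor 800/50 = 16
Product of known-step factors = 16
Overall factor = 5.00 mM / (62.5 μM) = 80
Step-1 factor = 80 / 16 = 5
v = 1 mL / 5 = 0.200 mL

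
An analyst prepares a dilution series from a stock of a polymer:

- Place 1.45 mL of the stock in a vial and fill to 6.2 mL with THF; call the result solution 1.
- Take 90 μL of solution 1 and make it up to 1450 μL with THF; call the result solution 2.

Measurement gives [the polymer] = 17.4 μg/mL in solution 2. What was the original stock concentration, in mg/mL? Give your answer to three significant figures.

1.20 mg/mL

Step 1: 1.45 mL brought to 6.2 mL → factor 6.2/1.45 = 4.2759
Step 2: 90 μL brought to 1450 μL → factor 1450/90 = 16.111
Overall dilution factor = 4.2759 × 16.111 = 68.889
Stock = 17.4 μg/mL × 68.889 = 1199 μg/mL = 1.20 mg/mL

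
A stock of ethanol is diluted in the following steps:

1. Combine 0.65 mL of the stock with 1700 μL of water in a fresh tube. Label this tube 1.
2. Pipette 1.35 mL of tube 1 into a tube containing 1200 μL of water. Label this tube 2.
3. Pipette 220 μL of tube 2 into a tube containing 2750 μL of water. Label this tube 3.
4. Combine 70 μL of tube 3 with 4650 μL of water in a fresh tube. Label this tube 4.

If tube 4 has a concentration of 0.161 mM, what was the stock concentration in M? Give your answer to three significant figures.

1.00 M

Step 1: 0.65 mL + 1700 μL = 2.35 mL total → factor 2.35/0.65 = 3.6154
Step 2: 1.35 mL + 1200 μL = 2.55 mL total → factor 2.55/1.35 = 1.8889
Step 3: 220 μL + 2750 μL = 2970 μL total → factor 2970/220 = 13.5
Step 4: 70 μL + 4650 μL = 4720 μL total → factor 4720/70 = 67.429
Overall dilution factor = 3.6154 × 1.8889 × 13.5 × 67.429 = 6216.4
Stock = 0.161 mM × 6216.4 = 1001 mM = 1.00 M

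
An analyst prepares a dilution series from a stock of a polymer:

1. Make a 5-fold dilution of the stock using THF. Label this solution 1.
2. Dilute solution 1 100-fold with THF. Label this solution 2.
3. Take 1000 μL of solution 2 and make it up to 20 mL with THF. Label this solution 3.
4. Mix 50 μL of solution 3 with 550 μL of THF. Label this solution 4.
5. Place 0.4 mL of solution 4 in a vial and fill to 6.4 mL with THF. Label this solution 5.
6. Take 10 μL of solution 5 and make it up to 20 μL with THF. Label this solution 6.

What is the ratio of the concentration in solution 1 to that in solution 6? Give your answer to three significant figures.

Step 1: 5-fold → factor 5
Step 2: 100-fold → factor 100
Step 3: 1000 μL brought to 20 mL → factor 20000/1000 = 20
Step 4: 50 μL + 550 μL = 600 μL total → factor 600/50 = 12
Step 5: 0.4 mL brought to 6.4 mL → factor 6.4/0.4 = 16
Step 6: 10 μL brought to 20 μL → factor 20/10 = 2
Dilution factor to solution 1 = 5; to solution 6 = 3.84 × 10^6
[solution 1]/[solution 6] = (factor to solution 6)/(factor to solution 1) = 3.84 × 10^6/5 = 7.68 × 10^5

7.68 × 10^5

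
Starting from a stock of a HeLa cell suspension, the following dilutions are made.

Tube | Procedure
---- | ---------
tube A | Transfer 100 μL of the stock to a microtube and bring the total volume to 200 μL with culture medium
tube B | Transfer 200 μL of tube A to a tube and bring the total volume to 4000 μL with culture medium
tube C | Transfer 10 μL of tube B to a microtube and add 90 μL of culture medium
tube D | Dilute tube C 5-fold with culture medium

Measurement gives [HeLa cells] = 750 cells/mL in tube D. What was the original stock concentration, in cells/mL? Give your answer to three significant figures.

Step 1: 100 μL brought to 200 μL → factor 200/100 = 2
Step 2: 200 μL brought to 4000 μL → factor 4000/200 = 20
Step 3: 10 μL + 90 μL = 100 μL total → factor 100/10 = 10
Step 4: 5-fold → factor 5
Overall dilution factor = 2 × 20 × 10 × 5 = 2000
Stock = 750 cells/mL × 2000 = 1.50 × 10^6 cells/mL

1.50 × 10^6 cells/mL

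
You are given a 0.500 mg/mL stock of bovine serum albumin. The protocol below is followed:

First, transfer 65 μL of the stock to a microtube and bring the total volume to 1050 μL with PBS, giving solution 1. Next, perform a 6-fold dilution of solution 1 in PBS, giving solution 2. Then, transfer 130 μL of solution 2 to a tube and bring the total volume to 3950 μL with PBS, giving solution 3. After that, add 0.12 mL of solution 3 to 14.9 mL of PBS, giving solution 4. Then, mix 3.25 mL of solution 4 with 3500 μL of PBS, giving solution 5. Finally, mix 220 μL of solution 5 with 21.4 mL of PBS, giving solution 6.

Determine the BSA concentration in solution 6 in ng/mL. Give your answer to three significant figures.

Step 1: 65 μL brought to 1050 μL → factor 1050/65 = 16.154
Step 2: 6-fold → factor 6
Step 3: 130 μL brought to 3950 μL → factor 3950/130 = 30.385
Step 4: 0.12 mL + 14.9 mL = 15.02 mL total → factor 15.02/0.12 = 125.17
Step 5: 3.25 mL + 3500 μL = 6.75 mL total → factor 6.75/3.25 = 2.0769
Step 6: 220 μL + 21.4 mL = 21620 μL total → factor 21620/220 = 98.273
Overall dilution factor = 16.154 × 6 × 30.385 × 125.17 × 2.0769 × 98.273 = 7.5236 × 10^7
Final = 0.500 mg/mL / 7.5236 × 10^7 = 6.646 × 10^-9 mg/mL = 0.00665 ng/mL

0.00665 ng/mL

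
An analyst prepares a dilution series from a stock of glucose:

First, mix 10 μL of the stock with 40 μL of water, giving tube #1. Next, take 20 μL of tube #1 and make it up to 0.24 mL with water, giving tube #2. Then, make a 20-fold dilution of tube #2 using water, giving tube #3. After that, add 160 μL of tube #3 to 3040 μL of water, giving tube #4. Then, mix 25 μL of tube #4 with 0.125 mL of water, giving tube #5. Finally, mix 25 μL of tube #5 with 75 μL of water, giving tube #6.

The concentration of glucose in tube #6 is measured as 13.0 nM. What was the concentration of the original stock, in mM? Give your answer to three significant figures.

7.49 mM

Step 1: 10 μL + 40 μL = 50 μL total → factor 50/10 = 5
Step 2: 20 μL brought to 0.24 mL → factor 240/20 = 12
Step 3: 20-fold → factor 20
Step 4: 160 μL + 3040 μL = 3200 μL total → factor 3200/160 = 20
Step 5: 25 μL + 0.125 mL = 150 μL total → factor 150/25 = 6
Step 6: 25 μL + 75 μL = 100 μL total → factor 100/25 = 4
Overall dilution factor = 5 × 12 × 20 × 20 × 6 × 4 = 5.76 × 10^5
Stock = 13.0 nM × 5.76 × 10^5 = 7.488 × 10^6 nM = 7.49 mM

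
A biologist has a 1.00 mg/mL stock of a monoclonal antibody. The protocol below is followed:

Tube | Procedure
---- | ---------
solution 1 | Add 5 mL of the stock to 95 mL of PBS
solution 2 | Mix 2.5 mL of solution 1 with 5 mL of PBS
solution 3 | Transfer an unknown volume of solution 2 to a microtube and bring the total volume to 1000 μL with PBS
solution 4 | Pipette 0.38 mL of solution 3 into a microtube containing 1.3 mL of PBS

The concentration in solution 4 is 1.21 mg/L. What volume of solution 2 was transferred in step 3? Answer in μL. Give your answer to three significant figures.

321 μL

Step 1: 5 mL + 95 mL = 100 mL total → factor 100/5 = 20
Step 2: 2.5 mL + 5 mL = 7.5 mL total → factor 7.5/2.5 = 3
Step 3: v brought to 1000 μL → factor = 1000 μL/v
Step 4: 0.38 mL + 1.3 mL = 1.68 mL total → factor 1.68/0.38 = 4.4211
Product of known-step factors = 265.26
Overall factor = 1.00 mg/mL / (1.21 mg/L) = 826.45
Step-3 factor = 826.45 / 265.26 = 3.1156
v = 1000 μL / 3.1156 = 321 μL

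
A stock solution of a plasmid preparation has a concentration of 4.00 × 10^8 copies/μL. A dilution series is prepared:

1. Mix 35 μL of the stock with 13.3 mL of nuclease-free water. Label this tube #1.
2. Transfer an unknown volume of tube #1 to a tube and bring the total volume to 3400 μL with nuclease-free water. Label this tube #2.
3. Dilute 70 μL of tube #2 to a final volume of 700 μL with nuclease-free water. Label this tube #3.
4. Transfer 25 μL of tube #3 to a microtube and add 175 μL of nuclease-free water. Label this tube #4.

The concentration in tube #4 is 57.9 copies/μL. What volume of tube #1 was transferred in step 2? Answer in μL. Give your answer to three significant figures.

Step 1: 35 μL + 13.3 mL = 13335 μL total → factor 13335/35 = 381
Step 2: v brought to 3400 μL → factor = 3400 μL/v
Step 3: 70 μL brought to 700 μL → factor 700/70 = 10
Step 4: 25 μL + 175 μL = 200 μL total → factor 200/25 = 8
Product of known-step factors = 30480
Overall factor = 4.00 × 10^8 copies/μL / (57.9 copies/μL) = 6.9085 × 10^6
Step-2 factor = 6.9085 × 10^6 / 30480 = 226.66
v = 3400 μL / 226.66 = 15.0 μL

15.0 μL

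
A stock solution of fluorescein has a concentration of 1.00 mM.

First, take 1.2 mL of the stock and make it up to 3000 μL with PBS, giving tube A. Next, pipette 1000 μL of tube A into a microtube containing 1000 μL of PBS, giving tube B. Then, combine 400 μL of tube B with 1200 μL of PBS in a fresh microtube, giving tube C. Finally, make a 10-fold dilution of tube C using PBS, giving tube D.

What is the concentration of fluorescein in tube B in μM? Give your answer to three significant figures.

Step 1: 1.2 mL brought to 3000 μL → factor 3/1.2 = 2.5
Step 2: 1000 μL + 1000 μL = 2000 μL total → factor 2000/1000 = 2
Dilution factor through tube B = 2.5 × 2 = 5
[tube B] = 1.00 mM / 5 = 0.2000 mM = 200 μM

200 μM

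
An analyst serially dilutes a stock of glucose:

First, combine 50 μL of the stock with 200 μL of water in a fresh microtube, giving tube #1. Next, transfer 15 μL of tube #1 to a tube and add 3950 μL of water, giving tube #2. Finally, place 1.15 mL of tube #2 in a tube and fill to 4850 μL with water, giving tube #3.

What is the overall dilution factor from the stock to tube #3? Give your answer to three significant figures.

Step 1: 50 μL + 200 μL = 250 μL total → factor 250/50 = 5
Step 2: 15 μL + 3950 μL = 3965 μL total → factor 3965/15 = 264.33
Step 3: 1.15 mL brought to 4850 μL → factor 4.85/1.15 = 4.2174
Overall dilution factor = 5 × 264.33 × 4.2174 = 5574

5.57 × 10^3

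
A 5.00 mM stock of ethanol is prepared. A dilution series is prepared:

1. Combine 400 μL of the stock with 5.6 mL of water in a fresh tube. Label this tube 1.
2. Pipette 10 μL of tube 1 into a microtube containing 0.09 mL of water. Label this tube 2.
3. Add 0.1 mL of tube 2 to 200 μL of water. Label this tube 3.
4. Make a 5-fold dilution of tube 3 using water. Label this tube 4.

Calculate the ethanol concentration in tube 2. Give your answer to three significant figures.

Step 1: 400 μL + 5.6 mL = 6000 μL total → factor 6000/400 = 15
Step 2: 10 μL + 0.09 mL = 100 μL total → factor 100/10 = 10
Dilution factor through tube 2 = 15 × 10 = 150
[tube 2] = 5.00 mM / 150 = 0.0333 mM

0.0333 mM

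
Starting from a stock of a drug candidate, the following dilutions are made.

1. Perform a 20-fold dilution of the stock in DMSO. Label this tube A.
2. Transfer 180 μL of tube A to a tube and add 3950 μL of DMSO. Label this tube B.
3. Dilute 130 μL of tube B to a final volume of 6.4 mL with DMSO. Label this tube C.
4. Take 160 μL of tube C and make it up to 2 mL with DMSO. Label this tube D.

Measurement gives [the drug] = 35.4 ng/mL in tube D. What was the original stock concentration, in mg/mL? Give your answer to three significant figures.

Step 1: 20-fold → factor 20
Step 2: 180 μL + 3950 μL = 4130 μL total → factor 4130/180 = 22.944
Step 3: 130 μL brought to 6.4 mL → factor 6400/130 = 49.231
Step 4: 160 μL brought to 2 mL → factor 2000/160 = 12.5
Overall dilution factor = 20 × 22.944 × 49.231 × 12.5 = 2.8239 × 10^5
Stock = 35.4 ng/mL × 2.8239 × 10^5 = 9.997 × 10^6 ng/mL = 10.0 mg/mL

10.0 mg/mL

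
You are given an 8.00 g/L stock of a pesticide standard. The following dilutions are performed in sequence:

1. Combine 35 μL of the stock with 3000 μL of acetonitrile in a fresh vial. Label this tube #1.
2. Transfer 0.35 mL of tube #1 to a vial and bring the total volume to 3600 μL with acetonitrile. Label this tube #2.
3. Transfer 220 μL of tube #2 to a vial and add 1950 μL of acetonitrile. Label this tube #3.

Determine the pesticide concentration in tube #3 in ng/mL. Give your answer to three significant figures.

Step 1: 35 μL + 3000 μL = 3035 μL total → factor 3035/35 = 86.714
Step 2: 0.35 mL brought to 3600 μL → factor 3.6/0.35 = 10.286
Step 3: 220 μL + 1950 μL = 2170 μL total → factor 2170/220 = 9.8636
Overall dilution factor = 86.714 × 10.286 × 9.8636 = 8797.6
Final = 8.00 g/L / 8797.6 = 0.0009093 g/L = 909 ng/mL

909 ng/mL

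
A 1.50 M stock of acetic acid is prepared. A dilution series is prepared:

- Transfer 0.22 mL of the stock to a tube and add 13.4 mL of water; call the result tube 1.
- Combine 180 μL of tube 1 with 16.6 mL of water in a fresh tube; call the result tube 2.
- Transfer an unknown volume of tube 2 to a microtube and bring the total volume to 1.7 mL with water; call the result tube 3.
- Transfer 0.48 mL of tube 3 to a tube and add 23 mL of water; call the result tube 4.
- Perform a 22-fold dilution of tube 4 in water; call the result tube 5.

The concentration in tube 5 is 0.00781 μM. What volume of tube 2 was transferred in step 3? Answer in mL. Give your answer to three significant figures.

Step 1: 0.22 mL + 13.4 mL = 13.62 mL total → factor 13.62/0.22 = 61.909
Step 2: 180 μL + 16.6 mL = 16780 μL total → factor 16780/180 = 93.222
Step 3: v brought to 1.7 mL → factor = 1.7 mL/v
Step 4: 0.48 mL + 23 mL = 23.48 mL total → factor 23.48/0.48 = 48.917
Step 5: 22-fold → factor 22
Product of known-step factors = 6.2109 × 10^6
Overall factor = 1.50 M / (0.00781 μM) = 1.9206 × 10^8
Step-3 factor = 1.9206 × 10^8 / 6.2109 × 10^6 = 30.923
v = 1.7 mL / 30.923 = 0.0550 mL

0.0550 mL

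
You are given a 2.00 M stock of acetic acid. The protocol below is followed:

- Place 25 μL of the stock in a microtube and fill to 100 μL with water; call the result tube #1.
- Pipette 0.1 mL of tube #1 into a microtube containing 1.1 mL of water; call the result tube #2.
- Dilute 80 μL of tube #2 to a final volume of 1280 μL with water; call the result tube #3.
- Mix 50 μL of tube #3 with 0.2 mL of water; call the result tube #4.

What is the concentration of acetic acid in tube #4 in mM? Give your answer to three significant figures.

Step 1: 25 μL brought to 100 μL → factor 100/25 = 4
Step 2: 0.1 mL + 1.1 mL = 1.2 mL total → factor 1.2/0.1 = 12
Step 3: 80 μL brought to 1280 μL → factor 1280/80 = 16
Step 4: 50 μL + 0.2 mL = 250 μL total → factor 250/50 = 5
Overall dilution factor = 4 × 12 × 16 × 5 = 3840
Final = 2.00 M / 3840 = 0.0005208 M = 0.521 mM

0.521 mM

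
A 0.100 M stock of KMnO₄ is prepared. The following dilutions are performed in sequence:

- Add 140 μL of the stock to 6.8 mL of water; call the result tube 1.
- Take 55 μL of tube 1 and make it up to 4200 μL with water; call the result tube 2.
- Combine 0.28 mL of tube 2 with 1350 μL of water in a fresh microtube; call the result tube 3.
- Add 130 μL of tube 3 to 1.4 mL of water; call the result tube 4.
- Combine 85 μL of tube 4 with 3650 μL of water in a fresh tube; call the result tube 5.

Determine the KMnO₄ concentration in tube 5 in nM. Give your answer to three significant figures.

8.77 nM

Step 1: 140 μL + 6.8 mL = 6940 μL total → factor 6940/140 = 49.571
Step 2: 55 μL brought to 4200 μL → factor 4200/55 = 76.364
Step 3: 0.28 mL + 1350 μL = 1.63 mL total → factor 1.63/0.28 = 5.8214
Step 4: 130 μL + 1.4 mL = 1530 μL total → factor 1530/130 = 11.769
Step 5: 85 μL + 3650 μL = 3735 μL total → factor 3735/85 = 43.941
Overall dilution factor = 49.571 × 76.364 × 5.8214 × 11.769 × 43.941 = 1.1396 × 10^7
Final = 0.100 M / 1.1396 × 10^7 = 8.775 × 10^-9 M = 8.77 nM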